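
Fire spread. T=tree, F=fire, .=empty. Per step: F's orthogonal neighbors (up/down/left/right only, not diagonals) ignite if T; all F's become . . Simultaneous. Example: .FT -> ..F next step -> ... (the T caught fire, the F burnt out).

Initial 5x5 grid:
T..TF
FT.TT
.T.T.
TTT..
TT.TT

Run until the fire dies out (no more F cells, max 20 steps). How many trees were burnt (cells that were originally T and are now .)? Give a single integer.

Step 1: +4 fires, +2 burnt (F count now 4)
Step 2: +2 fires, +4 burnt (F count now 2)
Step 3: +2 fires, +2 burnt (F count now 2)
Step 4: +3 fires, +2 burnt (F count now 3)
Step 5: +1 fires, +3 burnt (F count now 1)
Step 6: +0 fires, +1 burnt (F count now 0)
Fire out after step 6
Initially T: 14, now '.': 23
Total burnt (originally-T cells now '.'): 12

Answer: 12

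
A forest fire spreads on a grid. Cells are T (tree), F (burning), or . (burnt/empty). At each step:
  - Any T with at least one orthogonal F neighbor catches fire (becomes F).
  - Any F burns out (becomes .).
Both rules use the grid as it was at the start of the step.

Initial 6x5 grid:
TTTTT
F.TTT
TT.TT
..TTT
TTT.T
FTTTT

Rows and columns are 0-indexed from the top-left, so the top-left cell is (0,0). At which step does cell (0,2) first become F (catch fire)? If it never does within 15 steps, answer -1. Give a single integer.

Step 1: cell (0,2)='T' (+4 fires, +2 burnt)
Step 2: cell (0,2)='T' (+4 fires, +4 burnt)
Step 3: cell (0,2)='F' (+3 fires, +4 burnt)
  -> target ignites at step 3
Step 4: cell (0,2)='.' (+4 fires, +3 burnt)
Step 5: cell (0,2)='.' (+4 fires, +4 burnt)
Step 6: cell (0,2)='.' (+3 fires, +4 burnt)
Step 7: cell (0,2)='.' (+1 fires, +3 burnt)
Step 8: cell (0,2)='.' (+0 fires, +1 burnt)
  fire out at step 8

3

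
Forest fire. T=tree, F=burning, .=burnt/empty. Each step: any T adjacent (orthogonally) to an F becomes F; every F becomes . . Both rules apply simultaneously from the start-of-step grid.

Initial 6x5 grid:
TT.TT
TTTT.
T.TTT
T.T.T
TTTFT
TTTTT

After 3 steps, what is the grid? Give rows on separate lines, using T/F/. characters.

Step 1: 3 trees catch fire, 1 burn out
  TT.TT
  TTTT.
  T.TTT
  T.T.T
  TTF.F
  TTTFT
Step 2: 5 trees catch fire, 3 burn out
  TT.TT
  TTTT.
  T.TTT
  T.F.F
  TF...
  TTF.F
Step 3: 4 trees catch fire, 5 burn out
  TT.TT
  TTTT.
  T.FTF
  T....
  F....
  TF...

TT.TT
TTTT.
T.FTF
T....
F....
TF...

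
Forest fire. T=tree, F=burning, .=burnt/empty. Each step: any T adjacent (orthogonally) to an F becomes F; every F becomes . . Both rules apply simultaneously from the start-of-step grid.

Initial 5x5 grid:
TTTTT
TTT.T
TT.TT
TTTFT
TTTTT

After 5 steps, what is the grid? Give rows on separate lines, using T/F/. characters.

Step 1: 4 trees catch fire, 1 burn out
  TTTTT
  TTT.T
  TT.FT
  TTF.F
  TTTFT
Step 2: 4 trees catch fire, 4 burn out
  TTTTT
  TTT.T
  TT..F
  TF...
  TTF.F
Step 3: 4 trees catch fire, 4 burn out
  TTTTT
  TTT.F
  TF...
  F....
  TF...
Step 4: 4 trees catch fire, 4 burn out
  TTTTF
  TFT..
  F....
  .....
  F....
Step 5: 4 trees catch fire, 4 burn out
  TFTF.
  F.F..
  .....
  .....
  .....

TFTF.
F.F..
.....
.....
.....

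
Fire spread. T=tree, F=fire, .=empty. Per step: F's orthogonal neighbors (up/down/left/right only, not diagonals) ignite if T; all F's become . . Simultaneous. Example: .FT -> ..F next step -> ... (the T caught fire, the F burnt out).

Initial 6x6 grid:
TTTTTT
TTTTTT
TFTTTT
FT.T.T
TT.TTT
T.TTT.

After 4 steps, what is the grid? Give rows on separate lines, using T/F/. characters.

Step 1: 5 trees catch fire, 2 burn out
  TTTTTT
  TFTTTT
  F.FTTT
  .F.T.T
  FT.TTT
  T.TTT.
Step 2: 6 trees catch fire, 5 burn out
  TFTTTT
  F.FTTT
  ...FTT
  ...T.T
  .F.TTT
  F.TTT.
Step 3: 5 trees catch fire, 6 burn out
  F.FTTT
  ...FTT
  ....FT
  ...F.T
  ...TTT
  ..TTT.
Step 4: 4 trees catch fire, 5 burn out
  ...FTT
  ....FT
  .....F
  .....T
  ...FTT
  ..TTT.

...FTT
....FT
.....F
.....T
...FTT
..TTT.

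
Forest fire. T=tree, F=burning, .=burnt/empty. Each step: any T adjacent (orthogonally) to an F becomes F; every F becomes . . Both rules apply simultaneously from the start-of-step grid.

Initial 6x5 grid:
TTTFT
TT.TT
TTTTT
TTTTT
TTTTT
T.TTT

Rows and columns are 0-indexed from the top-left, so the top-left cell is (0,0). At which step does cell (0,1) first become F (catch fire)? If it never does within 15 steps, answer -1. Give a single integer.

Step 1: cell (0,1)='T' (+3 fires, +1 burnt)
Step 2: cell (0,1)='F' (+3 fires, +3 burnt)
  -> target ignites at step 2
Step 3: cell (0,1)='.' (+5 fires, +3 burnt)
Step 4: cell (0,1)='.' (+5 fires, +5 burnt)
Step 5: cell (0,1)='.' (+5 fires, +5 burnt)
Step 6: cell (0,1)='.' (+4 fires, +5 burnt)
Step 7: cell (0,1)='.' (+1 fires, +4 burnt)
Step 8: cell (0,1)='.' (+1 fires, +1 burnt)
Step 9: cell (0,1)='.' (+0 fires, +1 burnt)
  fire out at step 9

2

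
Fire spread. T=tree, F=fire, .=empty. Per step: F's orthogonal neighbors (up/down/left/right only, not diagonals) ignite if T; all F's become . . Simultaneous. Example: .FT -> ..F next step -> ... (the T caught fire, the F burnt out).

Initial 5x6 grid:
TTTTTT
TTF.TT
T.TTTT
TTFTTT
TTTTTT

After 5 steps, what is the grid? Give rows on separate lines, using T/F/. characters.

Step 1: 6 trees catch fire, 2 burn out
  TTFTTT
  TF..TT
  T.FTTT
  TF.FTT
  TTFTTT
Step 2: 8 trees catch fire, 6 burn out
  TF.FTT
  F...TT
  T..FTT
  F...FT
  TF.FTT
Step 3: 7 trees catch fire, 8 burn out
  F...FT
  ....TT
  F...FT
  .....F
  F...FT
Step 4: 4 trees catch fire, 7 burn out
  .....F
  ....FT
  .....F
  ......
  .....F
Step 5: 1 trees catch fire, 4 burn out
  ......
  .....F
  ......
  ......
  ......

......
.....F
......
......
......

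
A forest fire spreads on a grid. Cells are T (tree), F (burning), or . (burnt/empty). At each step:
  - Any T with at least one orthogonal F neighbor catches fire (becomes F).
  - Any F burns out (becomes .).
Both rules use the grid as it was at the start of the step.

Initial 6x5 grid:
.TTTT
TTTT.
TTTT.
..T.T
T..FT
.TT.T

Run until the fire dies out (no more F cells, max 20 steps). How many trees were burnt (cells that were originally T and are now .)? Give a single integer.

Step 1: +1 fires, +1 burnt (F count now 1)
Step 2: +2 fires, +1 burnt (F count now 2)
Step 3: +0 fires, +2 burnt (F count now 0)
Fire out after step 3
Initially T: 19, now '.': 14
Total burnt (originally-T cells now '.'): 3

Answer: 3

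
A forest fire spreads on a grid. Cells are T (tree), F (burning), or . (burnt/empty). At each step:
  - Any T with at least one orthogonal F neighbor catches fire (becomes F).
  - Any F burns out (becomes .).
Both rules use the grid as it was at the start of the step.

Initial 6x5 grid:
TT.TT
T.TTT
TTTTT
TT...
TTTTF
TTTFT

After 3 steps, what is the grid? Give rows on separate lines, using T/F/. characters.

Step 1: 3 trees catch fire, 2 burn out
  TT.TT
  T.TTT
  TTTTT
  TT...
  TTTF.
  TTF.F
Step 2: 2 trees catch fire, 3 burn out
  TT.TT
  T.TTT
  TTTTT
  TT...
  TTF..
  TF...
Step 3: 2 trees catch fire, 2 burn out
  TT.TT
  T.TTT
  TTTTT
  TT...
  TF...
  F....

TT.TT
T.TTT
TTTTT
TT...
TF...
F....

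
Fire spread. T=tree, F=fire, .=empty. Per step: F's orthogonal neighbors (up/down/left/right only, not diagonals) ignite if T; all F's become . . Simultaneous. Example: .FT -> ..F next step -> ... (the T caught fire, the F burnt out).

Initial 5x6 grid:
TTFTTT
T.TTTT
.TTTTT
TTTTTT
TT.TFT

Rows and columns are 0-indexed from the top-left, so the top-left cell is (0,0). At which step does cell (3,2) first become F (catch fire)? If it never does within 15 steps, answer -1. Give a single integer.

Step 1: cell (3,2)='T' (+6 fires, +2 burnt)
Step 2: cell (3,2)='T' (+7 fires, +6 burnt)
Step 3: cell (3,2)='F' (+7 fires, +7 burnt)
  -> target ignites at step 3
Step 4: cell (3,2)='.' (+2 fires, +7 burnt)
Step 5: cell (3,2)='.' (+2 fires, +2 burnt)
Step 6: cell (3,2)='.' (+1 fires, +2 burnt)
Step 7: cell (3,2)='.' (+0 fires, +1 burnt)
  fire out at step 7

3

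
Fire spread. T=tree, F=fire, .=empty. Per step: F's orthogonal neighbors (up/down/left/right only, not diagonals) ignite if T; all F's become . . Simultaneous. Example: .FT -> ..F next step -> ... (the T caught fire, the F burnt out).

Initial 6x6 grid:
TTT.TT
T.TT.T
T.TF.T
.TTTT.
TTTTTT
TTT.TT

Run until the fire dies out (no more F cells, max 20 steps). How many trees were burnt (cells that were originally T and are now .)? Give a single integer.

Step 1: +3 fires, +1 burnt (F count now 3)
Step 2: +4 fires, +3 burnt (F count now 4)
Step 3: +4 fires, +4 burnt (F count now 4)
Step 4: +5 fires, +4 burnt (F count now 5)
Step 5: +4 fires, +5 burnt (F count now 4)
Step 6: +2 fires, +4 burnt (F count now 2)
Step 7: +1 fires, +2 burnt (F count now 1)
Step 8: +0 fires, +1 burnt (F count now 0)
Fire out after step 8
Initially T: 27, now '.': 32
Total burnt (originally-T cells now '.'): 23

Answer: 23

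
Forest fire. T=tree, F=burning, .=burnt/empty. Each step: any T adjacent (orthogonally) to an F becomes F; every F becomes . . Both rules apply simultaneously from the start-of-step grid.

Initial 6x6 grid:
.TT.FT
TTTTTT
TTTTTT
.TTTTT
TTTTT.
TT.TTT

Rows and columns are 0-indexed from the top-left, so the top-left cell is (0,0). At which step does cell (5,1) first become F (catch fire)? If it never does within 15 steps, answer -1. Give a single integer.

Step 1: cell (5,1)='T' (+2 fires, +1 burnt)
Step 2: cell (5,1)='T' (+3 fires, +2 burnt)
Step 3: cell (5,1)='T' (+4 fires, +3 burnt)
Step 4: cell (5,1)='T' (+6 fires, +4 burnt)
Step 5: cell (5,1)='T' (+6 fires, +6 burnt)
Step 6: cell (5,1)='T' (+5 fires, +6 burnt)
Step 7: cell (5,1)='T' (+1 fires, +5 burnt)
Step 8: cell (5,1)='F' (+2 fires, +1 burnt)
  -> target ignites at step 8
Step 9: cell (5,1)='.' (+1 fires, +2 burnt)
Step 10: cell (5,1)='.' (+0 fires, +1 burnt)
  fire out at step 10

8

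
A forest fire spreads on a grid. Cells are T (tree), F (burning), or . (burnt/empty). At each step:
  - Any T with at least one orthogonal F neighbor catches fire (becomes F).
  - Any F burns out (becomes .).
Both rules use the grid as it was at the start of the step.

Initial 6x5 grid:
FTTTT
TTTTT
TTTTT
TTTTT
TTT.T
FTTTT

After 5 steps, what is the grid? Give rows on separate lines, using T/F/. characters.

Step 1: 4 trees catch fire, 2 burn out
  .FTTT
  FTTTT
  TTTTT
  TTTTT
  FTT.T
  .FTTT
Step 2: 6 trees catch fire, 4 burn out
  ..FTT
  .FTTT
  FTTTT
  FTTTT
  .FT.T
  ..FTT
Step 3: 6 trees catch fire, 6 burn out
  ...FT
  ..FTT
  .FTTT
  .FTTT
  ..F.T
  ...FT
Step 4: 5 trees catch fire, 6 burn out
  ....F
  ...FT
  ..FTT
  ..FTT
  ....T
  ....F
Step 5: 4 trees catch fire, 5 burn out
  .....
  ....F
  ...FT
  ...FT
  ....F
  .....

.....
....F
...FT
...FT
....F
.....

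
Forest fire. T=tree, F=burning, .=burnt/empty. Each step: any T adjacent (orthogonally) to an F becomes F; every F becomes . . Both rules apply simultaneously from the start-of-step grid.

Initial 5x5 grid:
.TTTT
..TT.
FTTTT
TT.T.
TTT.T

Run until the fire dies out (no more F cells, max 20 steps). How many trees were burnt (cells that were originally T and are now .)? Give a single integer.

Answer: 16

Derivation:
Step 1: +2 fires, +1 burnt (F count now 2)
Step 2: +3 fires, +2 burnt (F count now 3)
Step 3: +3 fires, +3 burnt (F count now 3)
Step 4: +5 fires, +3 burnt (F count now 5)
Step 5: +2 fires, +5 burnt (F count now 2)
Step 6: +1 fires, +2 burnt (F count now 1)
Step 7: +0 fires, +1 burnt (F count now 0)
Fire out after step 7
Initially T: 17, now '.': 24
Total burnt (originally-T cells now '.'): 16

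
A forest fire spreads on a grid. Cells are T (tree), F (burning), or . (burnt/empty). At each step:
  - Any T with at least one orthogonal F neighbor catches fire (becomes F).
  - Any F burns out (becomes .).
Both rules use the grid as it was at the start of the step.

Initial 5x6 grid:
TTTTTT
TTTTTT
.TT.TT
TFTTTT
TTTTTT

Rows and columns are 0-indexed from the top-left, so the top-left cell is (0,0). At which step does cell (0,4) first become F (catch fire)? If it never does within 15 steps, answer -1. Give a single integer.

Step 1: cell (0,4)='T' (+4 fires, +1 burnt)
Step 2: cell (0,4)='T' (+5 fires, +4 burnt)
Step 3: cell (0,4)='T' (+5 fires, +5 burnt)
Step 4: cell (0,4)='T' (+6 fires, +5 burnt)
Step 5: cell (0,4)='T' (+4 fires, +6 burnt)
Step 6: cell (0,4)='F' (+2 fires, +4 burnt)
  -> target ignites at step 6
Step 7: cell (0,4)='.' (+1 fires, +2 burnt)
Step 8: cell (0,4)='.' (+0 fires, +1 burnt)
  fire out at step 8

6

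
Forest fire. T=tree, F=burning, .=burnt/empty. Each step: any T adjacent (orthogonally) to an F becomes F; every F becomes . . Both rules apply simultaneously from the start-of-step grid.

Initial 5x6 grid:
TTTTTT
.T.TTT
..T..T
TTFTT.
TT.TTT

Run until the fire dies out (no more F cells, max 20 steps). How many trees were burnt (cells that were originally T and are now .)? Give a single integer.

Step 1: +3 fires, +1 burnt (F count now 3)
Step 2: +4 fires, +3 burnt (F count now 4)
Step 3: +2 fires, +4 burnt (F count now 2)
Step 4: +1 fires, +2 burnt (F count now 1)
Step 5: +0 fires, +1 burnt (F count now 0)
Fire out after step 5
Initially T: 21, now '.': 19
Total burnt (originally-T cells now '.'): 10

Answer: 10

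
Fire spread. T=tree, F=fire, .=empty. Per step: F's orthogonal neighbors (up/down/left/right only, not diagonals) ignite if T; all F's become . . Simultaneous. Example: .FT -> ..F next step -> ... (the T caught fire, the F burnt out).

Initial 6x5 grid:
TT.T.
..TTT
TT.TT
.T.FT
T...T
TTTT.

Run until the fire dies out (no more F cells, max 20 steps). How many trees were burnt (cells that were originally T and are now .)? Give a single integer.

Step 1: +2 fires, +1 burnt (F count now 2)
Step 2: +3 fires, +2 burnt (F count now 3)
Step 3: +3 fires, +3 burnt (F count now 3)
Step 4: +0 fires, +3 burnt (F count now 0)
Fire out after step 4
Initially T: 18, now '.': 20
Total burnt (originally-T cells now '.'): 8

Answer: 8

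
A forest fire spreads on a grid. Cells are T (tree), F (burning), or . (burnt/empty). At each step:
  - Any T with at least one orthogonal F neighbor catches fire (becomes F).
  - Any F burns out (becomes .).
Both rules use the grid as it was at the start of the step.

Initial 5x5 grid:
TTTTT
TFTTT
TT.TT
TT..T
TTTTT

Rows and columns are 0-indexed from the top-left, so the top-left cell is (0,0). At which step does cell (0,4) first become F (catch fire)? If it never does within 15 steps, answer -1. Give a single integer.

Step 1: cell (0,4)='T' (+4 fires, +1 burnt)
Step 2: cell (0,4)='T' (+5 fires, +4 burnt)
Step 3: cell (0,4)='T' (+5 fires, +5 burnt)
Step 4: cell (0,4)='F' (+4 fires, +5 burnt)
  -> target ignites at step 4
Step 5: cell (0,4)='.' (+2 fires, +4 burnt)
Step 6: cell (0,4)='.' (+1 fires, +2 burnt)
Step 7: cell (0,4)='.' (+0 fires, +1 burnt)
  fire out at step 7

4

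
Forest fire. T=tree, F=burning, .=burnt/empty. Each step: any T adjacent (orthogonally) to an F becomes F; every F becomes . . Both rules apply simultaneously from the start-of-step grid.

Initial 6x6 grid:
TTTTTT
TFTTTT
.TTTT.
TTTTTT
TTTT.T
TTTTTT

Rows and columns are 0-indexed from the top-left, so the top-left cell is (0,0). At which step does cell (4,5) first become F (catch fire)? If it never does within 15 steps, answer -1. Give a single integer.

Step 1: cell (4,5)='T' (+4 fires, +1 burnt)
Step 2: cell (4,5)='T' (+5 fires, +4 burnt)
Step 3: cell (4,5)='T' (+6 fires, +5 burnt)
Step 4: cell (4,5)='T' (+7 fires, +6 burnt)
Step 5: cell (4,5)='T' (+5 fires, +7 burnt)
Step 6: cell (4,5)='T' (+2 fires, +5 burnt)
Step 7: cell (4,5)='F' (+2 fires, +2 burnt)
  -> target ignites at step 7
Step 8: cell (4,5)='.' (+1 fires, +2 burnt)
Step 9: cell (4,5)='.' (+0 fires, +1 burnt)
  fire out at step 9

7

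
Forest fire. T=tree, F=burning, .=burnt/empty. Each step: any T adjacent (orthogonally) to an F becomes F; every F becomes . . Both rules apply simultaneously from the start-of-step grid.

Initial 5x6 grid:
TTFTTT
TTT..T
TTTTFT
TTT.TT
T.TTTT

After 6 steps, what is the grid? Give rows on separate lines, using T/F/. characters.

Step 1: 6 trees catch fire, 2 burn out
  TF.FTT
  TTF..T
  TTTF.F
  TTT.FT
  T.TTTT
Step 2: 7 trees catch fire, 6 burn out
  F...FT
  TF...F
  TTF...
  TTT..F
  T.TTFT
Step 3: 6 trees catch fire, 7 burn out
  .....F
  F.....
  TF....
  TTF...
  T.TF.F
Step 4: 3 trees catch fire, 6 burn out
  ......
  ......
  F.....
  TF....
  T.F...
Step 5: 1 trees catch fire, 3 burn out
  ......
  ......
  ......
  F.....
  T.....
Step 6: 1 trees catch fire, 1 burn out
  ......
  ......
  ......
  ......
  F.....

......
......
......
......
F.....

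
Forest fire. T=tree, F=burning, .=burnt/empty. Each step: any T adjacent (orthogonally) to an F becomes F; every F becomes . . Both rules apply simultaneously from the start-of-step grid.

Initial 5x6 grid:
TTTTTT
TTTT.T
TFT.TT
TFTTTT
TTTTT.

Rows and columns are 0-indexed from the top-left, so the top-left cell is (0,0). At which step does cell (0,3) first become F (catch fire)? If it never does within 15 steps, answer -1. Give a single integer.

Step 1: cell (0,3)='T' (+6 fires, +2 burnt)
Step 2: cell (0,3)='T' (+6 fires, +6 burnt)
Step 3: cell (0,3)='T' (+5 fires, +6 burnt)
Step 4: cell (0,3)='F' (+4 fires, +5 burnt)
  -> target ignites at step 4
Step 5: cell (0,3)='.' (+2 fires, +4 burnt)
Step 6: cell (0,3)='.' (+2 fires, +2 burnt)
Step 7: cell (0,3)='.' (+0 fires, +2 burnt)
  fire out at step 7

4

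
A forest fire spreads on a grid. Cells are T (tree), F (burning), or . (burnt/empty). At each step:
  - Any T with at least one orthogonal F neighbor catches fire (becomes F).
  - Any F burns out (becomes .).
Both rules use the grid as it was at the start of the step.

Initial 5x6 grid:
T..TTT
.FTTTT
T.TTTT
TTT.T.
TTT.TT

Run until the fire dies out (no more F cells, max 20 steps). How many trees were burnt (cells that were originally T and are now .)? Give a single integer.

Step 1: +1 fires, +1 burnt (F count now 1)
Step 2: +2 fires, +1 burnt (F count now 2)
Step 3: +4 fires, +2 burnt (F count now 4)
Step 4: +5 fires, +4 burnt (F count now 5)
Step 5: +5 fires, +5 burnt (F count now 5)
Step 6: +3 fires, +5 burnt (F count now 3)
Step 7: +1 fires, +3 burnt (F count now 1)
Step 8: +0 fires, +1 burnt (F count now 0)
Fire out after step 8
Initially T: 22, now '.': 29
Total burnt (originally-T cells now '.'): 21

Answer: 21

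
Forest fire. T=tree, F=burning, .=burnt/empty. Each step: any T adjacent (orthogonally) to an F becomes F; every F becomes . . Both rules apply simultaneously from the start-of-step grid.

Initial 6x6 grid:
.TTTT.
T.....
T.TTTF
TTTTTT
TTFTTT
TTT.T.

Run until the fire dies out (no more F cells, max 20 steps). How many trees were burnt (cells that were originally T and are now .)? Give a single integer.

Answer: 20

Derivation:
Step 1: +6 fires, +2 burnt (F count now 6)
Step 2: +9 fires, +6 burnt (F count now 9)
Step 3: +3 fires, +9 burnt (F count now 3)
Step 4: +1 fires, +3 burnt (F count now 1)
Step 5: +1 fires, +1 burnt (F count now 1)
Step 6: +0 fires, +1 burnt (F count now 0)
Fire out after step 6
Initially T: 24, now '.': 32
Total burnt (originally-T cells now '.'): 20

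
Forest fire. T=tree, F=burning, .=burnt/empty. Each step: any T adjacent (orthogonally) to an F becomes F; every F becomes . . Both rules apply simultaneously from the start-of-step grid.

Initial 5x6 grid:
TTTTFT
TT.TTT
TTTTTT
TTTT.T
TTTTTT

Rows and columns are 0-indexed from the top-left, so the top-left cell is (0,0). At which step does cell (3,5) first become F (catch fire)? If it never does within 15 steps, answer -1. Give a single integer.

Step 1: cell (3,5)='T' (+3 fires, +1 burnt)
Step 2: cell (3,5)='T' (+4 fires, +3 burnt)
Step 3: cell (3,5)='T' (+3 fires, +4 burnt)
Step 4: cell (3,5)='F' (+5 fires, +3 burnt)
  -> target ignites at step 4
Step 5: cell (3,5)='.' (+5 fires, +5 burnt)
Step 6: cell (3,5)='.' (+4 fires, +5 burnt)
Step 7: cell (3,5)='.' (+2 fires, +4 burnt)
Step 8: cell (3,5)='.' (+1 fires, +2 burnt)
Step 9: cell (3,5)='.' (+0 fires, +1 burnt)
  fire out at step 9

4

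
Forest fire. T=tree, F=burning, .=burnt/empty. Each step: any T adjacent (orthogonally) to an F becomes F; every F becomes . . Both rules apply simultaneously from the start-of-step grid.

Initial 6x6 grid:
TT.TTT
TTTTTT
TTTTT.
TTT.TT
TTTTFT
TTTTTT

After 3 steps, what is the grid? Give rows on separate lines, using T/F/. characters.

Step 1: 4 trees catch fire, 1 burn out
  TT.TTT
  TTTTTT
  TTTTT.
  TTT.FT
  TTTF.F
  TTTTFT
Step 2: 5 trees catch fire, 4 burn out
  TT.TTT
  TTTTTT
  TTTTF.
  TTT..F
  TTF...
  TTTF.F
Step 3: 5 trees catch fire, 5 burn out
  TT.TTT
  TTTTFT
  TTTF..
  TTF...
  TF....
  TTF...

TT.TTT
TTTTFT
TTTF..
TTF...
TF....
TTF...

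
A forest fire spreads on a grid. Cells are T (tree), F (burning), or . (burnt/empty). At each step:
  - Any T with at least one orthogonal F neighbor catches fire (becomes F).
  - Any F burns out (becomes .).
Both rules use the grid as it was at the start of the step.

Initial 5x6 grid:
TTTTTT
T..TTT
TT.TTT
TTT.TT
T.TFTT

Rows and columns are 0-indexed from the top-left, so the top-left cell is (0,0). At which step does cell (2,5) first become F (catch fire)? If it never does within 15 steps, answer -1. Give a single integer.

Step 1: cell (2,5)='T' (+2 fires, +1 burnt)
Step 2: cell (2,5)='T' (+3 fires, +2 burnt)
Step 3: cell (2,5)='T' (+3 fires, +3 burnt)
Step 4: cell (2,5)='F' (+5 fires, +3 burnt)
  -> target ignites at step 4
Step 5: cell (2,5)='.' (+5 fires, +5 burnt)
Step 6: cell (2,5)='.' (+3 fires, +5 burnt)
Step 7: cell (2,5)='.' (+2 fires, +3 burnt)
Step 8: cell (2,5)='.' (+1 fires, +2 burnt)
Step 9: cell (2,5)='.' (+0 fires, +1 burnt)
  fire out at step 9

4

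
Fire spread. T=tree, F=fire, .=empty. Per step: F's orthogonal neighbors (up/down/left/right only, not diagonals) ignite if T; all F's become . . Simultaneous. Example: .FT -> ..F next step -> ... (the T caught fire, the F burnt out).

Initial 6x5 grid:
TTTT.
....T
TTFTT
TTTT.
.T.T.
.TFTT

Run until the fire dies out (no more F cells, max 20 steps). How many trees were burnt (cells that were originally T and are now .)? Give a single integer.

Step 1: +5 fires, +2 burnt (F count now 5)
Step 2: +7 fires, +5 burnt (F count now 7)
Step 3: +2 fires, +7 burnt (F count now 2)
Step 4: +0 fires, +2 burnt (F count now 0)
Fire out after step 4
Initially T: 18, now '.': 26
Total burnt (originally-T cells now '.'): 14

Answer: 14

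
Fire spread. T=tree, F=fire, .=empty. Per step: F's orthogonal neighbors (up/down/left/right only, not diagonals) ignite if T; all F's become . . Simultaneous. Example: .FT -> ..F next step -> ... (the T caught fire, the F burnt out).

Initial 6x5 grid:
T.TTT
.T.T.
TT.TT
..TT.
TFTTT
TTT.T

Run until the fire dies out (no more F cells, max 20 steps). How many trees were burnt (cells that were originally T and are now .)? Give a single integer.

Step 1: +3 fires, +1 burnt (F count now 3)
Step 2: +4 fires, +3 burnt (F count now 4)
Step 3: +2 fires, +4 burnt (F count now 2)
Step 4: +2 fires, +2 burnt (F count now 2)
Step 5: +2 fires, +2 burnt (F count now 2)
Step 6: +1 fires, +2 burnt (F count now 1)
Step 7: +2 fires, +1 burnt (F count now 2)
Step 8: +0 fires, +2 burnt (F count now 0)
Fire out after step 8
Initially T: 20, now '.': 26
Total burnt (originally-T cells now '.'): 16

Answer: 16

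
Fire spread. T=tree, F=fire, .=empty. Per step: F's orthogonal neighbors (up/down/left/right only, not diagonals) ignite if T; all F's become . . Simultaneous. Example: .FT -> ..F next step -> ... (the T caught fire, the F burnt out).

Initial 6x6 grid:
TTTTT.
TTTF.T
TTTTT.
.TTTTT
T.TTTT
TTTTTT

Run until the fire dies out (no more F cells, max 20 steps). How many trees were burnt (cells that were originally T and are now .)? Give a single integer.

Step 1: +3 fires, +1 burnt (F count now 3)
Step 2: +6 fires, +3 burnt (F count now 6)
Step 3: +6 fires, +6 burnt (F count now 6)
Step 4: +7 fires, +6 burnt (F count now 7)
Step 5: +3 fires, +7 burnt (F count now 3)
Step 6: +2 fires, +3 burnt (F count now 2)
Step 7: +1 fires, +2 burnt (F count now 1)
Step 8: +1 fires, +1 burnt (F count now 1)
Step 9: +0 fires, +1 burnt (F count now 0)
Fire out after step 9
Initially T: 30, now '.': 35
Total burnt (originally-T cells now '.'): 29

Answer: 29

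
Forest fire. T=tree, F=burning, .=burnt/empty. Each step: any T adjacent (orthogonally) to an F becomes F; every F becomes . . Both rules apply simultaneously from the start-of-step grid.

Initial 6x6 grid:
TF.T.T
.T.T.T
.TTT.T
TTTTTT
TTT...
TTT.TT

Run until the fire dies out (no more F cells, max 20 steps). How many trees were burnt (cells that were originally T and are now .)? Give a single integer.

Step 1: +2 fires, +1 burnt (F count now 2)
Step 2: +1 fires, +2 burnt (F count now 1)
Step 3: +2 fires, +1 burnt (F count now 2)
Step 4: +4 fires, +2 burnt (F count now 4)
Step 5: +5 fires, +4 burnt (F count now 5)
Step 6: +4 fires, +5 burnt (F count now 4)
Step 7: +1 fires, +4 burnt (F count now 1)
Step 8: +1 fires, +1 burnt (F count now 1)
Step 9: +1 fires, +1 burnt (F count now 1)
Step 10: +1 fires, +1 burnt (F count now 1)
Step 11: +0 fires, +1 burnt (F count now 0)
Fire out after step 11
Initially T: 24, now '.': 34
Total burnt (originally-T cells now '.'): 22

Answer: 22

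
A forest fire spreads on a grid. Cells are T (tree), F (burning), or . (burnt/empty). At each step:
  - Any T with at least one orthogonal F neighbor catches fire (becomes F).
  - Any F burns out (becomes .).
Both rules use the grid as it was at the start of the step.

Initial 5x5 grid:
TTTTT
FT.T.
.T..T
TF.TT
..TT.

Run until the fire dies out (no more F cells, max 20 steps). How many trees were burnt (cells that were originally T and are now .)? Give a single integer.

Answer: 9

Derivation:
Step 1: +4 fires, +2 burnt (F count now 4)
Step 2: +1 fires, +4 burnt (F count now 1)
Step 3: +1 fires, +1 burnt (F count now 1)
Step 4: +1 fires, +1 burnt (F count now 1)
Step 5: +2 fires, +1 burnt (F count now 2)
Step 6: +0 fires, +2 burnt (F count now 0)
Fire out after step 6
Initially T: 14, now '.': 20
Total burnt (originally-T cells now '.'): 9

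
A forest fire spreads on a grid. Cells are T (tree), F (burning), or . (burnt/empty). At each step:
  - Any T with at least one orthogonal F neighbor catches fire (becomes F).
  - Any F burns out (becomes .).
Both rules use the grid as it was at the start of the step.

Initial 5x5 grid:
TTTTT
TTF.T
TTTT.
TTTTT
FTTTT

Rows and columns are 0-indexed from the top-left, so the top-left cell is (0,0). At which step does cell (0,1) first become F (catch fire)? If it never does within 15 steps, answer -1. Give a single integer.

Step 1: cell (0,1)='T' (+5 fires, +2 burnt)
Step 2: cell (0,1)='F' (+9 fires, +5 burnt)
  -> target ignites at step 2
Step 3: cell (0,1)='.' (+4 fires, +9 burnt)
Step 4: cell (0,1)='.' (+3 fires, +4 burnt)
Step 5: cell (0,1)='.' (+0 fires, +3 burnt)
  fire out at step 5

2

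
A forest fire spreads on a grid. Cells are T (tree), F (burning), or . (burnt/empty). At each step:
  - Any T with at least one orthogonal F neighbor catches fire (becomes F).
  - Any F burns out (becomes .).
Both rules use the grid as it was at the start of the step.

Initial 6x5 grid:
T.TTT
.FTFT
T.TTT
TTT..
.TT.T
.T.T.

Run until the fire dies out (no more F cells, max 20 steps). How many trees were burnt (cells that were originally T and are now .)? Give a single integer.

Step 1: +4 fires, +2 burnt (F count now 4)
Step 2: +4 fires, +4 burnt (F count now 4)
Step 3: +1 fires, +4 burnt (F count now 1)
Step 4: +2 fires, +1 burnt (F count now 2)
Step 5: +2 fires, +2 burnt (F count now 2)
Step 6: +2 fires, +2 burnt (F count now 2)
Step 7: +0 fires, +2 burnt (F count now 0)
Fire out after step 7
Initially T: 18, now '.': 27
Total burnt (originally-T cells now '.'): 15

Answer: 15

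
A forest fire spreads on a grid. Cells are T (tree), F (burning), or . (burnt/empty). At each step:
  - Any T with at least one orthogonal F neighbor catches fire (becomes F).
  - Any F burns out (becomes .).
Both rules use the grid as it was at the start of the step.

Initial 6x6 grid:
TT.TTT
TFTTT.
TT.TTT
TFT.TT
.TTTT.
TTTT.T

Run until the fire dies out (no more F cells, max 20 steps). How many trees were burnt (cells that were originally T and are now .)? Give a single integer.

Answer: 26

Derivation:
Step 1: +7 fires, +2 burnt (F count now 7)
Step 2: +5 fires, +7 burnt (F count now 5)
Step 3: +6 fires, +5 burnt (F count now 6)
Step 4: +4 fires, +6 burnt (F count now 4)
Step 5: +3 fires, +4 burnt (F count now 3)
Step 6: +1 fires, +3 burnt (F count now 1)
Step 7: +0 fires, +1 burnt (F count now 0)
Fire out after step 7
Initially T: 27, now '.': 35
Total burnt (originally-T cells now '.'): 26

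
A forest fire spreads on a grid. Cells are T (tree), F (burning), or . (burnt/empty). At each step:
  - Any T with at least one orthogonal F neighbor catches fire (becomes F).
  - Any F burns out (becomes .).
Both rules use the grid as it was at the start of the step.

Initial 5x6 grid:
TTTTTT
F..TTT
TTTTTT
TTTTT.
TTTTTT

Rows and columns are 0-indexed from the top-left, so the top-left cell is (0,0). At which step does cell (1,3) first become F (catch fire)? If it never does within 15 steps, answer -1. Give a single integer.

Step 1: cell (1,3)='T' (+2 fires, +1 burnt)
Step 2: cell (1,3)='T' (+3 fires, +2 burnt)
Step 3: cell (1,3)='T' (+4 fires, +3 burnt)
Step 4: cell (1,3)='T' (+4 fires, +4 burnt)
Step 5: cell (1,3)='F' (+5 fires, +4 burnt)
  -> target ignites at step 5
Step 6: cell (1,3)='.' (+5 fires, +5 burnt)
Step 7: cell (1,3)='.' (+2 fires, +5 burnt)
Step 8: cell (1,3)='.' (+1 fires, +2 burnt)
Step 9: cell (1,3)='.' (+0 fires, +1 burnt)
  fire out at step 9

5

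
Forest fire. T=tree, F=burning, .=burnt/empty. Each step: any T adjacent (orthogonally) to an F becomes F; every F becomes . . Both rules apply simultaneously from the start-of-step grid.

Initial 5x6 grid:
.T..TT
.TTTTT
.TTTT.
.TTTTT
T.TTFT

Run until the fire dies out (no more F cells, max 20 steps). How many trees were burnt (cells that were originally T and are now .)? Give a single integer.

Answer: 20

Derivation:
Step 1: +3 fires, +1 burnt (F count now 3)
Step 2: +4 fires, +3 burnt (F count now 4)
Step 3: +3 fires, +4 burnt (F count now 3)
Step 4: +5 fires, +3 burnt (F count now 5)
Step 5: +3 fires, +5 burnt (F count now 3)
Step 6: +1 fires, +3 burnt (F count now 1)
Step 7: +1 fires, +1 burnt (F count now 1)
Step 8: +0 fires, +1 burnt (F count now 0)
Fire out after step 8
Initially T: 21, now '.': 29
Total burnt (originally-T cells now '.'): 20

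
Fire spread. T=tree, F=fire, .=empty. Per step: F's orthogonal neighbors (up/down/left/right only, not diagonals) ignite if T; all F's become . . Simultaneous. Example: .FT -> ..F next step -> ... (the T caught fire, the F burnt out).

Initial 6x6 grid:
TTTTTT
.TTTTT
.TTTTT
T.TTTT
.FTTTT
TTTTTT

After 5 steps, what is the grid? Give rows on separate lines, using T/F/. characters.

Step 1: 2 trees catch fire, 1 burn out
  TTTTTT
  .TTTTT
  .TTTTT
  T.TTTT
  ..FTTT
  TFTTTT
Step 2: 4 trees catch fire, 2 burn out
  TTTTTT
  .TTTTT
  .TTTTT
  T.FTTT
  ...FTT
  F.FTTT
Step 3: 4 trees catch fire, 4 burn out
  TTTTTT
  .TTTTT
  .TFTTT
  T..FTT
  ....FT
  ...FTT
Step 4: 6 trees catch fire, 4 burn out
  TTTTTT
  .TFTTT
  .F.FTT
  T...FT
  .....F
  ....FT
Step 5: 6 trees catch fire, 6 burn out
  TTFTTT
  .F.FTT
  ....FT
  T....F
  ......
  .....F

TTFTTT
.F.FTT
....FT
T....F
......
.....F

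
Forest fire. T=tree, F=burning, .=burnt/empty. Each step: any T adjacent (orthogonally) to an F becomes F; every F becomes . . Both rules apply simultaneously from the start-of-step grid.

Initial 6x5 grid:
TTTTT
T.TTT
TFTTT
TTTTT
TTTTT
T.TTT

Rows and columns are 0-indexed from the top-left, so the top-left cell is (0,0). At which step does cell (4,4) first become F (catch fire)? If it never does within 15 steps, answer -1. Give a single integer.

Step 1: cell (4,4)='T' (+3 fires, +1 burnt)
Step 2: cell (4,4)='T' (+6 fires, +3 burnt)
Step 3: cell (4,4)='T' (+7 fires, +6 burnt)
Step 4: cell (4,4)='T' (+7 fires, +7 burnt)
Step 5: cell (4,4)='F' (+3 fires, +7 burnt)
  -> target ignites at step 5
Step 6: cell (4,4)='.' (+1 fires, +3 burnt)
Step 7: cell (4,4)='.' (+0 fires, +1 burnt)
  fire out at step 7

5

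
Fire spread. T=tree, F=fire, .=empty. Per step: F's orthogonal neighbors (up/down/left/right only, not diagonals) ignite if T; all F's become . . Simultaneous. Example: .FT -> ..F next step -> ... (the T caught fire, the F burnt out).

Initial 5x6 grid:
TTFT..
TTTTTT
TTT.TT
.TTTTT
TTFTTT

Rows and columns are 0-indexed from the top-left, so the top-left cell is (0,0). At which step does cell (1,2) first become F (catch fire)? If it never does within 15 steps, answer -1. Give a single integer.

Step 1: cell (1,2)='F' (+6 fires, +2 burnt)
  -> target ignites at step 1
Step 2: cell (1,2)='.' (+8 fires, +6 burnt)
Step 3: cell (1,2)='.' (+5 fires, +8 burnt)
Step 4: cell (1,2)='.' (+4 fires, +5 burnt)
Step 5: cell (1,2)='.' (+1 fires, +4 burnt)
Step 6: cell (1,2)='.' (+0 fires, +1 burnt)
  fire out at step 6

1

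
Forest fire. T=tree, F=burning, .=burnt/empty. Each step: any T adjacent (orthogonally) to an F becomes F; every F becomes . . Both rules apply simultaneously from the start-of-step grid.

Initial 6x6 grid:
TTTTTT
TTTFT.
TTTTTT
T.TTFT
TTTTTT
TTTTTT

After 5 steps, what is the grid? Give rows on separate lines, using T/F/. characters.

Step 1: 8 trees catch fire, 2 burn out
  TTTFTT
  TTF.F.
  TTTFFT
  T.TF.F
  TTTTFT
  TTTTTT
Step 2: 9 trees catch fire, 8 burn out
  TTF.FT
  TF....
  TTF..F
  T.F...
  TTTF.F
  TTTTFT
Step 3: 7 trees catch fire, 9 burn out
  TF...F
  F.....
  TF....
  T.....
  TTF...
  TTTF.F
Step 4: 4 trees catch fire, 7 burn out
  F.....
  ......
  F.....
  T.....
  TF....
  TTF...
Step 5: 3 trees catch fire, 4 burn out
  ......
  ......
  ......
  F.....
  F.....
  TF....

......
......
......
F.....
F.....
TF....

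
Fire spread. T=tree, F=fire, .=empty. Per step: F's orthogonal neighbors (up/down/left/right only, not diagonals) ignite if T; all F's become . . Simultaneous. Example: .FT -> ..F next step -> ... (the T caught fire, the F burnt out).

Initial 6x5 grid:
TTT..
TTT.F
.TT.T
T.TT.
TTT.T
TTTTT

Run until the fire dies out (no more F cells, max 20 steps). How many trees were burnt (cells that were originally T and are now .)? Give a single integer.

Step 1: +1 fires, +1 burnt (F count now 1)
Step 2: +0 fires, +1 burnt (F count now 0)
Fire out after step 2
Initially T: 21, now '.': 10
Total burnt (originally-T cells now '.'): 1

Answer: 1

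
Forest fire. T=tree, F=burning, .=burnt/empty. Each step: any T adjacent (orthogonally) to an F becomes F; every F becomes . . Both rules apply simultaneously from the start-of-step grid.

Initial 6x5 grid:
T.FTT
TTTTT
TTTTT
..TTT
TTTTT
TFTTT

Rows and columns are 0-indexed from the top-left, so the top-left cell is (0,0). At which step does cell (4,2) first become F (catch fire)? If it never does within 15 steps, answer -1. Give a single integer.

Step 1: cell (4,2)='T' (+5 fires, +2 burnt)
Step 2: cell (4,2)='F' (+7 fires, +5 burnt)
  -> target ignites at step 2
Step 3: cell (4,2)='.' (+7 fires, +7 burnt)
Step 4: cell (4,2)='.' (+5 fires, +7 burnt)
Step 5: cell (4,2)='.' (+1 fires, +5 burnt)
Step 6: cell (4,2)='.' (+0 fires, +1 burnt)
  fire out at step 6

2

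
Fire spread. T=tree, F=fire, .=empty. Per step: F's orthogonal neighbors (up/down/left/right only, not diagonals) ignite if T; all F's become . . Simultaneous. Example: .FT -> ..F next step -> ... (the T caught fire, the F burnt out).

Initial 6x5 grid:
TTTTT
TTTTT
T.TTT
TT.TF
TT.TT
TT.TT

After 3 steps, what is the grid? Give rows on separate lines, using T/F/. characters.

Step 1: 3 trees catch fire, 1 burn out
  TTTTT
  TTTTT
  T.TTF
  TT.F.
  TT.TF
  TT.TT
Step 2: 4 trees catch fire, 3 burn out
  TTTTT
  TTTTF
  T.TF.
  TT...
  TT.F.
  TT.TF
Step 3: 4 trees catch fire, 4 burn out
  TTTTF
  TTTF.
  T.F..
  TT...
  TT...
  TT.F.

TTTTF
TTTF.
T.F..
TT...
TT...
TT.F.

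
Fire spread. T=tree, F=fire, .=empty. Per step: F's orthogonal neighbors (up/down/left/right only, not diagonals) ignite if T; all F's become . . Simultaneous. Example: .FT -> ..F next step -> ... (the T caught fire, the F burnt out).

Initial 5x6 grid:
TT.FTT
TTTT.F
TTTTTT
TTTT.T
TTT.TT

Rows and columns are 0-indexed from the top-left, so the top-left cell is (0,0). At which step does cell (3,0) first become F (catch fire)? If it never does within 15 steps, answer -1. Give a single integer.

Step 1: cell (3,0)='T' (+4 fires, +2 burnt)
Step 2: cell (3,0)='T' (+4 fires, +4 burnt)
Step 3: cell (3,0)='T' (+4 fires, +4 burnt)
Step 4: cell (3,0)='T' (+5 fires, +4 burnt)
Step 5: cell (3,0)='T' (+4 fires, +5 burnt)
Step 6: cell (3,0)='F' (+2 fires, +4 burnt)
  -> target ignites at step 6
Step 7: cell (3,0)='.' (+1 fires, +2 burnt)
Step 8: cell (3,0)='.' (+0 fires, +1 burnt)
  fire out at step 8

6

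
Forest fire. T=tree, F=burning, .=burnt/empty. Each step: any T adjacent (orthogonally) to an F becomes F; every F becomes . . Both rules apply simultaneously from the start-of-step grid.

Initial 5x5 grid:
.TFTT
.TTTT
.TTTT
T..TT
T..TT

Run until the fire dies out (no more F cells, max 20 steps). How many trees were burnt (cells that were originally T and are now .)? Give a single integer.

Answer: 15

Derivation:
Step 1: +3 fires, +1 burnt (F count now 3)
Step 2: +4 fires, +3 burnt (F count now 4)
Step 3: +3 fires, +4 burnt (F count now 3)
Step 4: +2 fires, +3 burnt (F count now 2)
Step 5: +2 fires, +2 burnt (F count now 2)
Step 6: +1 fires, +2 burnt (F count now 1)
Step 7: +0 fires, +1 burnt (F count now 0)
Fire out after step 7
Initially T: 17, now '.': 23
Total burnt (originally-T cells now '.'): 15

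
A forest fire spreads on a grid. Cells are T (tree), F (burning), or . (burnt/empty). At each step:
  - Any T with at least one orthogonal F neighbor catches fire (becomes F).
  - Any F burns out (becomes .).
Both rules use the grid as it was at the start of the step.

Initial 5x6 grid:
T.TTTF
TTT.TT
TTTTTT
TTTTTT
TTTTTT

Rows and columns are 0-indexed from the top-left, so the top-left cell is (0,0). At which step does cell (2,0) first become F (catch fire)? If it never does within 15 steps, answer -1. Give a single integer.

Step 1: cell (2,0)='T' (+2 fires, +1 burnt)
Step 2: cell (2,0)='T' (+3 fires, +2 burnt)
Step 3: cell (2,0)='T' (+3 fires, +3 burnt)
Step 4: cell (2,0)='T' (+4 fires, +3 burnt)
Step 5: cell (2,0)='T' (+4 fires, +4 burnt)
Step 6: cell (2,0)='T' (+4 fires, +4 burnt)
Step 7: cell (2,0)='F' (+4 fires, +4 burnt)
  -> target ignites at step 7
Step 8: cell (2,0)='.' (+2 fires, +4 burnt)
Step 9: cell (2,0)='.' (+1 fires, +2 burnt)
Step 10: cell (2,0)='.' (+0 fires, +1 burnt)
  fire out at step 10

7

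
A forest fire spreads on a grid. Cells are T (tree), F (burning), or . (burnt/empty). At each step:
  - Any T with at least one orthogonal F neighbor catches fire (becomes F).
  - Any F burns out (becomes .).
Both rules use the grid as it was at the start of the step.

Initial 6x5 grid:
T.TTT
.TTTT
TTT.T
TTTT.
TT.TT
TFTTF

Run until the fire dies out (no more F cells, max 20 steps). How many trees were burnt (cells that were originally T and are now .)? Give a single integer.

Step 1: +5 fires, +2 burnt (F count now 5)
Step 2: +3 fires, +5 burnt (F count now 3)
Step 3: +4 fires, +3 burnt (F count now 4)
Step 4: +3 fires, +4 burnt (F count now 3)
Step 5: +1 fires, +3 burnt (F count now 1)
Step 6: +2 fires, +1 burnt (F count now 2)
Step 7: +2 fires, +2 burnt (F count now 2)
Step 8: +2 fires, +2 burnt (F count now 2)
Step 9: +0 fires, +2 burnt (F count now 0)
Fire out after step 9
Initially T: 23, now '.': 29
Total burnt (originally-T cells now '.'): 22

Answer: 22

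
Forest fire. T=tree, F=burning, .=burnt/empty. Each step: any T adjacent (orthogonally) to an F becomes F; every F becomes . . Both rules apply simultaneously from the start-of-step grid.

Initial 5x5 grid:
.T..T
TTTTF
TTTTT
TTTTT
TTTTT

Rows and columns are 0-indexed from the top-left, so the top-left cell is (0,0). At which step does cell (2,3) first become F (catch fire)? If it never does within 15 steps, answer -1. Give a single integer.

Step 1: cell (2,3)='T' (+3 fires, +1 burnt)
Step 2: cell (2,3)='F' (+3 fires, +3 burnt)
  -> target ignites at step 2
Step 3: cell (2,3)='.' (+4 fires, +3 burnt)
Step 4: cell (2,3)='.' (+5 fires, +4 burnt)
Step 5: cell (2,3)='.' (+3 fires, +5 burnt)
Step 6: cell (2,3)='.' (+2 fires, +3 burnt)
Step 7: cell (2,3)='.' (+1 fires, +2 burnt)
Step 8: cell (2,3)='.' (+0 fires, +1 burnt)
  fire out at step 8

2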